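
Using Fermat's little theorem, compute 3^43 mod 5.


Fermat's little theorem: if p is prime and gcd(a,p)=1, then a^(p-1) ≡ 1 (mod p)
p = 5 is prime, gcd(3,5) = 1
Reduce exponent: 43 mod 4 = 3
So 3^43 ≡ 3^3 (mod 5)
3^3 mod 5 = 2

3^43 ≡ 2 (mod 5)


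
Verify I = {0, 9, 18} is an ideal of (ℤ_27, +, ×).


Check ideal conditions for I = {0, 9, 18} in ℤ_27:
(1) I is an additive subgroup? Yes
(2) For r ∈ ℤ_27 and a ∈ I: r·a ∈ I? Yes

Yes, I is an ideal of ℤ_27


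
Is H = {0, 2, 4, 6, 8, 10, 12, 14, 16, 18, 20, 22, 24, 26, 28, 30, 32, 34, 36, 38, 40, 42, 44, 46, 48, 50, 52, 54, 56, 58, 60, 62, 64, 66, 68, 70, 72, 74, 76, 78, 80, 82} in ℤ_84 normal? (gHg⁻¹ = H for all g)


H = {0, 2, 4, 6, 8, 10, 12, 14, 16, 18, 20, 22, 24, 26, 28, 30, 32, 34, 36, 38, 40, 42, 44, 46, 48, 50, 52, 54, 56, 58, 60, 62, 64, 66, 68, 70, 72, 74, 76, 78, 80, 82} in ℤ_84
ℤ_84 is abelian; every subgroup of an abelian group is normal

Yes, normal subgroup


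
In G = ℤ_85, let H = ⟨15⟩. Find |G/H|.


|⟨15⟩| = n / gcd(15, 85) = 85 / 5 = 17
H is normal (ℤ_85 is abelian).
|G/H| = |G| / |H| = 85 / 17 = 5

|G/H| = 5


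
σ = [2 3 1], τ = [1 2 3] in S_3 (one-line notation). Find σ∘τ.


σ∘τ: apply τ first, then σ
1 →τ 1 →σ 2
2 →τ 2 →σ 3
3 →τ 3 →σ 1

σ∘τ = [2 3 1]


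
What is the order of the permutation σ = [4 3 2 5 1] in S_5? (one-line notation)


Cycle decomposition: (1 4 5) (2 3)
Cycle lengths: 3, 2
Order = lcm(3, 2) = 6

ord(σ) = 6


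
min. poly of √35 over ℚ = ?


√35 satisfies x² - 35 = 0, irreducible over ℚ since 35 is squarefree

Minimal polynomial: x² - 35


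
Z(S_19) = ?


Z(G) = {g ∈ G | gx = xg for all x ∈ G}
S_n is non-abelian for n ≥ 3; Z(S_19) is trivial

Z(S_19) = {e}


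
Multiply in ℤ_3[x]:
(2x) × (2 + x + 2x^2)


Expand and collect like terms; reduce coefficients mod 3:
x^0: 0·2 = 0 ≡ 0 (mod 3)
x^1: 0·1 + 2·2 = 4 ≡ 1 (mod 3)
x^2: 0·2 + 2·1 = 2 ≡ 2 (mod 3)
x^3: 2·2 = 4 ≡ 1 (mod 3)
Result: x + 2x^2 + x^3

f · g = x + 2x^2 + x^3


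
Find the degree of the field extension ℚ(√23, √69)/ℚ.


[ℚ(√23,√69):ℚ] = [ℚ(√23,√69):ℚ(√23)]·[ℚ(√23):ℚ] = 2·2 = 4

[ℚ(√23, √69)/ℚ] = 4


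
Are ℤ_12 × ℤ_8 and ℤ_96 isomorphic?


Comparing ℤ_12 × ℤ_8 and ℤ_96:
gcd(12,8) = 4 ≠ 1. Max element order in ℤ_12×ℤ_8 is lcm(12,8) = 24 < 96, so it has no element of order 96

No, ℤ_12 × ℤ_8 ≇ ℤ_96


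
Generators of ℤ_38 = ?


g generates ℤ_n iff gcd(g,n) = 1
Prime factors of 38: 2, 19
Generators are g ∈ {1,...,37} not divisible by any of these primes.
Generators: {1, 3, 5, 7, 9, 11, 13, 15, 17, 21, 23, 25, 27, 29, 31, 33, 35, 37}
Number of generators = φ(38) = 18

Generators of ℤ_38 = {1, 3, 5, 7, 9, 11, 13, 15, 17, 21, 23, 25, 27, 29, 31, 33, 35, 37}


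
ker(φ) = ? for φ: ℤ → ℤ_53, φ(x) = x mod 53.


Kernel = preimage of identity
ker(φ) = {x ∈ ℤ : x ≡ 0 (mod 53)} = 53ℤ = {0, ±53, ±106, ...}

ker(φ) = 53ℤ


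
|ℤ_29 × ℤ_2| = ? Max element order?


|ℤ_29 × ℤ_2| = 29 × 2 = 58
Max element order = lcm(29,2) = 58
Cyclic? Yes (gcd=1)

|ℤ_29×ℤ_2| = 58, max element order = 58


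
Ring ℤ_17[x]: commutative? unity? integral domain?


ℤ_17 is a field (n prime), so ℤ_17[x] is a commutative integral domain with unity
Commutative: Yes
Integral domain: Yes
Has unity: Yes

ℤ_17[x]: Commutative=Yes, Unity=Yes


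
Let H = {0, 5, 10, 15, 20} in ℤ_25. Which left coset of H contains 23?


23 + H = {23 + h (mod 25) : h ∈ H}
23+0=23, 23+5=3, 23+10=8, 23+15=13, 23+20=18
23 + H = {3, 8, 13, 18, 23} = 3 + H

23 + H = {3, 8, 13, 18, 23}


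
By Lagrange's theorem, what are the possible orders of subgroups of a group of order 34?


Lagrange's theorem: |H| divides |G|
|G| = 34
Divisors of 34: 1, 2, 17, 34

Possible subgroup orders: {1, 2, 17, 34}


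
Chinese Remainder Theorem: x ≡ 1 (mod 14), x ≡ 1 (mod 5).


m₁ = 14, m₂ = 5, gcd = 1, so CRT applies. M = m₁·m₂ = 70
Let M₁ = M/m₁ = 5, M₂ = M/m₂ = 14
Find y₁ ≡ M₁⁻¹ (mod m₁): 5⁻¹ ≡ 3 (mod 14)
Find y₂ ≡ M₂⁻¹ (mod m₂): 14⁻¹ ≡ 4 (mod 5)
x = a₁·M₁·y₁ + a₂·M₂·y₂ = 1·5·3 + 1·14·4 = 71
Reduce mod 70: x ≡ 1
Check: 1 mod 14 = 1 ✓, 1 mod 5 = 1 ✓

x ≡ 1 (mod 70)


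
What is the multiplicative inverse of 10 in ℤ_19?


Use the extended Euclidean algorithm to write 1 = 10·s + 19·t; then s mod 19 is the inverse.
Euclidean algorithm:
  10 = 0·19 + 10
  19 = 1·10 + 9
  10 = 1·9 + 1
  9 = 9·1 + 0
gcd(10,19) = 1
Back-substitution gives: 10·(2) + 19·(-1) = 1
So 10⁻¹ ≡ 2 ≡ 2 (mod 19)
Check: 10 × 2 = 20 ≡ 1 (mod 19) ✓

10⁻¹ ≡ 2 (mod 19)


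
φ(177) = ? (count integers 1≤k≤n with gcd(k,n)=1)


Factor n: 177 = 3 × 59
φ(n) = n · ∏(1 - 1/p) over distinct primes p | n
φ(177) = 177 · (1 - 1/3) · (1 - 1/59) = 116

φ(177) = 116


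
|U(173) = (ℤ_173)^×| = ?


U(n) is the group of units mod n; |U(n)| = φ(n)
|U(173)| = φ(173) = 172

|U(173) = (ℤ_173)^×| = 172


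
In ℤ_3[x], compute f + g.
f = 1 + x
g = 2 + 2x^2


Add coefficients mod 3:
x^0: 1 + 2 = 0 (mod 3)
x^1: 1 + 0 = 1 (mod 3)
x^2: 0 + 2 = 2 (mod 3)
Result: x + 2x^2

f + g = x + 2x^2


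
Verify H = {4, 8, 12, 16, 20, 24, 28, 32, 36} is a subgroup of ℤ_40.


Subgroup test for H = {4, 8, 12, 16, 20, 24, 28, 32, 36} in (ℤ_40, +):
(1) 0 ∈ H? No
(2) Closure: for all a,b ∈ H, (a+b) mod 40 ∈ H? No  [counterexample: 4 + 36 = 0 ∉ H]
(3) Inverses: for all a ∈ H, -a mod 40 ∈ H? Yes

No, H is not a subgroup of ℤ_40


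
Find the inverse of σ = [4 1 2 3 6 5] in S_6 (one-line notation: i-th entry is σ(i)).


To find σ⁻¹, swap domain and range:
σ(1) = 4 → σ⁻¹(4) = 1
σ(2) = 1 → σ⁻¹(1) = 2
σ(3) = 2 → σ⁻¹(2) = 3
σ(4) = 3 → σ⁻¹(3) = 4
σ(5) = 6 → σ⁻¹(6) = 5
σ(6) = 5 → σ⁻¹(5) = 6

σ⁻¹ = [2 3 4 1 6 5]


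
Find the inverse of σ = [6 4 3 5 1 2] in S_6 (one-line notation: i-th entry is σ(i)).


To find σ⁻¹, swap domain and range:
σ(1) = 6 → σ⁻¹(6) = 1
σ(2) = 4 → σ⁻¹(4) = 2
σ(3) = 3 → σ⁻¹(3) = 3
σ(4) = 5 → σ⁻¹(5) = 4
σ(5) = 1 → σ⁻¹(1) = 5
σ(6) = 2 → σ⁻¹(2) = 6

σ⁻¹ = [5 6 3 2 4 1]


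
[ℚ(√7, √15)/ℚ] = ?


[ℚ(√7,√15):ℚ] = [ℚ(√7,√15):ℚ(√7)]·[ℚ(√7):ℚ] = 2·2 = 4

[ℚ(√7, √15)/ℚ] = 4


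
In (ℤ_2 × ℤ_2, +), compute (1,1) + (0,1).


Operation: componentwise addition mod (2, 2)
(1,1) + (0,1) = ((a₁+b₁) mod 2, (a₂+b₂) mod 2) with a = (1,1), b = (0,1)

(1,1) + (0,1) = (1,0)


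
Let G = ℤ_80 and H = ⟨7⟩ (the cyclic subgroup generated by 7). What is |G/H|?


|⟨7⟩| = n / gcd(7, 80) = 80 / 1 = 80
H is normal (ℤ_80 is abelian).
|G/H| = |G| / |H| = 80 / 80 = 1

|G/H| = 1


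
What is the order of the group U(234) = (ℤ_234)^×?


U(n) is the group of units mod n; |U(n)| = φ(n)
|U(234)| = φ(234) = 72

|U(234) = (ℤ_234)^×| = 72


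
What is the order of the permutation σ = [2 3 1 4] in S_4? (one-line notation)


Cycle decomposition: (1 2 3)
Cycle lengths: 3
Order = lcm(3) = 3

ord(σ) = 3


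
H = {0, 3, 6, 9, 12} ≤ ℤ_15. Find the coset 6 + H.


6 + H = {6 + h (mod 15) : h ∈ H}
6+0=6, 6+3=9, 6+6=12, 6+9=0, 6+12=3
6 + H = {0, 3, 6, 9, 12} = 0 + H

6 + H = {0, 3, 6, 9, 12}


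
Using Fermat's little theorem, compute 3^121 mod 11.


Fermat's little theorem: if p is prime and gcd(a,p)=1, then a^(p-1) ≡ 1 (mod p)
p = 11 is prime, gcd(3,11) = 1
Reduce exponent: 121 mod 10 = 1
So 3^121 ≡ 3^1 (mod 11)
3^1 mod 11 = 3

3^121 ≡ 3 (mod 11)


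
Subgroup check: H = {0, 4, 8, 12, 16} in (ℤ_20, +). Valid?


Subgroup test for H = {0, 4, 8, 12, 16} in (ℤ_20, +):
(1) 0 ∈ H? Yes
(2) Closure: for all a,b ∈ H, (a+b) mod 20 ∈ H? Yes
(3) Inverses: for all a ∈ H, -a mod 20 ∈ H? Yes

Yes, H is a subgroup of ℤ_20


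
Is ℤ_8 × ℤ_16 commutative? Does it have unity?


Direct product ring; commutative with unity (1,1); but (1,0)·(0,1) = (0,0) gives zero divisors, so not an integral domain
Commutative: Yes
Integral domain: No
Has unity: Yes

ℤ_8 × ℤ_16: Commutative=Yes, Unity=Yes


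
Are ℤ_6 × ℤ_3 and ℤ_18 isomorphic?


Comparing ℤ_6 × ℤ_3 and ℤ_18:
gcd(6,3) = 3 ≠ 1. Max element order in ℤ_6×ℤ_3 is lcm(6,3) = 6 < 18, so it has no element of order 18

No, ℤ_6 × ℤ_3 ≇ ℤ_18


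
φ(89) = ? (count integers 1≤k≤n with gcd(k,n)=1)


Factor n: 89 = 89
φ(n) = n · ∏(1 - 1/p) over distinct primes p | n
φ(89) = 89 · (1 - 1/89) = 88

φ(89) = 88


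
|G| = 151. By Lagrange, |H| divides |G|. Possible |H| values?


Lagrange's theorem: |H| divides |G|
|G| = 151
Divisors of 151: 1, 151

Possible subgroup orders: {1, 151}


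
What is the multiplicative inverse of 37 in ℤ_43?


Use the extended Euclidean algorithm to write 1 = 37·s + 43·t; then s mod 43 is the inverse.
Euclidean algorithm:
  37 = 0·43 + 37
  43 = 1·37 + 6
  37 = 6·6 + 1
  6 = 6·1 + 0
gcd(37,43) = 1
Back-substitution gives: 37·(7) + 43·(-6) = 1
So 37⁻¹ ≡ 7 ≡ 7 (mod 43)
Check: 37 × 7 = 259 ≡ 1 (mod 43) ✓

37⁻¹ ≡ 7 (mod 43)


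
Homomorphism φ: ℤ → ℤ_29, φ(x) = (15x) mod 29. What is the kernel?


Kernel = preimage of identity
ker(φ) = {x ∈ ℤ : 15x ≡ 0 (mod 29)}. gcd(15,29) = 1, so 15x ≡ 0 (mod 29) ⟺ x ≡ 0 (mod 29/1 = 29). Hence ker(φ) = 29ℤ

ker(φ) = 29ℤ


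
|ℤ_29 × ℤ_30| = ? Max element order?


|ℤ_29 × ℤ_30| = 29 × 30 = 870
Max element order = lcm(29,30) = 870
Cyclic? Yes (gcd=1)

|ℤ_29×ℤ_30| = 870, max element order = 870


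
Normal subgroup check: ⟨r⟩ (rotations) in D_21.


H = ⟨r⟩ (rotations) in D_21
The rotation subgroup ⟨r⟩ has index 2 in D_21, so it is normal

Yes, normal subgroup


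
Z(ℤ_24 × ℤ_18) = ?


Z(G) = {g ∈ G | gx = xg for all x ∈ G}
Direct product of abelian groups is abelian, so Z(G) = G

Z(ℤ_24 × ℤ_18) = ℤ_24 × ℤ_18


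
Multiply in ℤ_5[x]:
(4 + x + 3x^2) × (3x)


Expand and collect like terms; reduce coefficients mod 5:
x^0: 4·0 = 0 ≡ 0 (mod 5)
x^1: 4·3 + 1·0 = 12 ≡ 2 (mod 5)
x^2: 1·3 + 3·0 = 3 ≡ 3 (mod 5)
x^3: 3·3 = 9 ≡ 4 (mod 5)
Result: 2x + 3x^2 + 4x^3

f · g = 2x + 3x^2 + 4x^3


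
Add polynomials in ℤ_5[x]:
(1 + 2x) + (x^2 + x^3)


Add coefficients mod 5:
x^0: 1 + 0 = 1 (mod 5)
x^1: 2 + 0 = 2 (mod 5)
x^2: 0 + 1 = 1 (mod 5)
x^3: 0 + 1 = 1 (mod 5)
Result: 1 + 2x + x^2 + x^3

f + g = 1 + 2x + x^2 + x^3


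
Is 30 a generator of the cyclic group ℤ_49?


g generates ℤ_n iff gcd(g, n) = 1
gcd(30, 49) = 1
Since gcd = 1, 30 is a generator.

Yes, 30 generates ℤ_49


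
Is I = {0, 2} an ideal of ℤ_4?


Check ideal conditions for I = {0, 2} in ℤ_4:
(1) I is an additive subgroup? Yes
(2) For r ∈ ℤ_4 and a ∈ I: r·a ∈ I? Yes

Yes, I is an ideal of ℤ_4


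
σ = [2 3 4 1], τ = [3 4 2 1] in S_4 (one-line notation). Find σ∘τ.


σ∘τ: apply τ first, then σ
1 →τ 3 →σ 4
2 →τ 4 →σ 1
3 →τ 2 →σ 3
4 →τ 1 →σ 2

σ∘τ = [4 1 3 2]


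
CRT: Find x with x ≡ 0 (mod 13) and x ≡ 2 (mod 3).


m₁ = 13, m₂ = 3, gcd = 1, so CRT applies. M = m₁·m₂ = 39
Let M₁ = M/m₁ = 3, M₂ = M/m₂ = 13
Find y₁ ≡ M₁⁻¹ (mod m₁): 3⁻¹ ≡ 9 (mod 13)
Find y₂ ≡ M₂⁻¹ (mod m₂): 13⁻¹ ≡ 1 (mod 3)
x = a₁·M₁·y₁ + a₂·M₂·y₂ = 0·3·9 + 2·13·1 = 26
Reduce mod 39: x ≡ 26
Check: 26 mod 13 = 0 ✓, 26 mod 3 = 2 ✓

x ≡ 26 (mod 39)


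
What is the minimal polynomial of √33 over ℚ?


√33 satisfies x² - 33 = 0, irreducible over ℚ since 33 is squarefree

Minimal polynomial: x² - 33


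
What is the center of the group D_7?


Z(G) = {g ∈ G | gx = xg for all x ∈ G}
For odd n, Z(D_n) = {e}: no nontrivial rotation commutes with all reflections

Z(D_7) = {e}


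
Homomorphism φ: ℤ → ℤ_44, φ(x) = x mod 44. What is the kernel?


Kernel = preimage of identity
ker(φ) = {x ∈ ℤ : x ≡ 0 (mod 44)} = 44ℤ = {0, ±44, ±88, ...}

ker(φ) = 44ℤ


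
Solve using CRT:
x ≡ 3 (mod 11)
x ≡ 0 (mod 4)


m₁ = 11, m₂ = 4, gcd = 1, so CRT applies. M = m₁·m₂ = 44
Let M₁ = M/m₁ = 4, M₂ = M/m₂ = 11
Find y₁ ≡ M₁⁻¹ (mod m₁): 4⁻¹ ≡ 3 (mod 11)
Find y₂ ≡ M₂⁻¹ (mod m₂): 11⁻¹ ≡ 3 (mod 4)
x = a₁·M₁·y₁ + a₂·M₂·y₂ = 3·4·3 + 0·11·3 = 36
Reduce mod 44: x ≡ 36
Check: 36 mod 11 = 3 ✓, 36 mod 4 = 0 ✓

x ≡ 36 (mod 44)


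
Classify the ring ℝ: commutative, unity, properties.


ℝ is a field: commutative, has unity, every nonzero element is a unit (hence an integral domain)
Commutative: Yes
Integral domain: Yes
Has unity: Yes

ℝ: Commutative=Yes, Unity=Yes


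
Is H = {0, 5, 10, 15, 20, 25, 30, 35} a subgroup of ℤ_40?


Subgroup test for H = {0, 5, 10, 15, 20, 25, 30, 35} in (ℤ_40, +):
(1) 0 ∈ H? Yes
(2) Closure: for all a,b ∈ H, (a+b) mod 40 ∈ H? Yes
(3) Inverses: for all a ∈ H, -a mod 40 ∈ H? Yes

Yes, H is a subgroup of ℤ_40


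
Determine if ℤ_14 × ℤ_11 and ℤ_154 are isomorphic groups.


Comparing ℤ_14 × ℤ_11 and ℤ_154:
gcd(14,11) = 1, so ℤ_14 × ℤ_11 ≅ ℤ_154 (CRT)

Yes, ℤ_14 × ℤ_11 ≅ ℤ_154


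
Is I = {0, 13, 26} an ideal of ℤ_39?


Check ideal conditions for I = {0, 13, 26} in ℤ_39:
(1) I is an additive subgroup? Yes
(2) For r ∈ ℤ_39 and a ∈ I: r·a ∈ I? Yes

Yes, I is an ideal of ℤ_39


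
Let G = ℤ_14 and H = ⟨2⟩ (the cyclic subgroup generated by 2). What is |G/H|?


|⟨2⟩| = n / gcd(2, 14) = 14 / 2 = 7
H is normal (ℤ_14 is abelian).
|G/H| = |G| / |H| = 14 / 7 = 2

|G/H| = 2


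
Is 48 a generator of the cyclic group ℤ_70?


g generates ℤ_n iff gcd(g, n) = 1
gcd(48, 70) = 2
Since gcd = 2 ≠ 1, ⟨48⟩ has order 35 < 70, so 48 is not a generator.

No, 48 does not generate ℤ_70


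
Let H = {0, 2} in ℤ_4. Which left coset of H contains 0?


0 + H = {0 + h (mod 4) : h ∈ H}
0+0=0, 0+2=2

0 + H = {0, 2}


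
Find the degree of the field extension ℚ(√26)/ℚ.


√26 has minimal polynomial x² - 26 (irreducible over ℚ since 26 is squarefree)

[ℚ(√26)/ℚ] = 2


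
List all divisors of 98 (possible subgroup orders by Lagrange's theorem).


Lagrange's theorem: |H| divides |G|
|G| = 98
Divisors of 98: 1, 2, 7, 14, 49, 98

Possible subgroup orders: {1, 2, 7, 14, 49, 98}


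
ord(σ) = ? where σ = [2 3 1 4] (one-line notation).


Cycle decomposition: (1 2 3)
Cycle lengths: 3
Order = lcm(3) = 3

ord(σ) = 3


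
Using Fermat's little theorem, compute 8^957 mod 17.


Fermat's little theorem: if p is prime and gcd(a,p)=1, then a^(p-1) ≡ 1 (mod p)
p = 17 is prime, gcd(8,17) = 1
Reduce exponent: 957 mod 16 = 13
So 8^957 ≡ 8^13 (mod 17)
8^13 mod 17 = 9

8^957 ≡ 9 (mod 17)


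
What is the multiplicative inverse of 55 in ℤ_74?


Use the extended Euclidean algorithm to write 1 = 55·s + 74·t; then s mod 74 is the inverse.
Euclidean algorithm:
  55 = 0·74 + 55
  74 = 1·55 + 19
  55 = 2·19 + 17
  19 = 1·17 + 2
  17 = 8·2 + 1
  2 = 2·1 + 0
gcd(55,74) = 1
Back-substitution gives: 55·(35) + 74·(-26) = 1
So 55⁻¹ ≡ 35 ≡ 35 (mod 74)
Check: 55 × 35 = 1925 ≡ 1 (mod 74) ✓

55⁻¹ ≡ 35 (mod 74)


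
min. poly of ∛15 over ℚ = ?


∛15 satisfies x³ - 15 = 0, irreducible over ℚ (no rational root; 15 is not a perfect cube)

Minimal polynomial: x³ - 15


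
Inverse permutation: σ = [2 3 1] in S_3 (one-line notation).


To find σ⁻¹, swap domain and range:
σ(1) = 2 → σ⁻¹(2) = 1
σ(2) = 3 → σ⁻¹(3) = 2
σ(3) = 1 → σ⁻¹(1) = 3

σ⁻¹ = [3 1 2]


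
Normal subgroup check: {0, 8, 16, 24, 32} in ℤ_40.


H = {0, 8, 16, 24, 32} in ℤ_40
ℤ_40 is abelian; every subgroup of an abelian group is normal

Yes, normal subgroup


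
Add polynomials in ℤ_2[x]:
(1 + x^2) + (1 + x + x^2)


Add coefficients mod 2:
x^0: 1 + 1 = 0 (mod 2)
x^1: 0 + 1 = 1 (mod 2)
x^2: 1 + 1 = 0 (mod 2)
Result: x

f + g = x


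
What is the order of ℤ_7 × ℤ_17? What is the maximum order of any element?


|ℤ_7 × ℤ_17| = 7 × 17 = 119
Max element order = lcm(7,17) = 119
Cyclic? Yes (gcd=1)

|ℤ_7×ℤ_17| = 119, max element order = 119


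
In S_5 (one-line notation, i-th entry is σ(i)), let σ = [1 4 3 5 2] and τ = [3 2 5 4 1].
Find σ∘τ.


σ∘τ: apply τ first, then σ
1 →τ 3 →σ 3
2 →τ 2 →σ 4
3 →τ 5 →σ 2
4 →τ 4 →σ 5
5 →τ 1 →σ 1

σ∘τ = [3 4 2 5 1]


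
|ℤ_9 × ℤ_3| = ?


|A × B| = |A| · |B|
|ℤ_9 × ℤ_3| = 9 × 3 = 27

|ℤ_9 × ℤ_3| = 27


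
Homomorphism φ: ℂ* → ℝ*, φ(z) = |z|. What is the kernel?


Kernel = preimage of identity
ker(φ) = {z ∈ ℂ* | |z| = 1} = unit circle S¹

ker(φ) = S¹ (unit circle)


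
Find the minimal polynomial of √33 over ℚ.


√33 satisfies x² - 33 = 0, irreducible over ℚ since 33 is squarefree

Minimal polynomial: x² - 33


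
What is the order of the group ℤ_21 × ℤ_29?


|A × B| = |A| · |B|
|ℤ_21 × ℤ_29| = 21 × 29 = 609

|ℤ_21 × ℤ_29| = 609


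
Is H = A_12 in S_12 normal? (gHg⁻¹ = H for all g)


H = A_12 in S_12
A_12 has index 2 in S_12, and every subgroup of index 2 is normal

Yes, normal subgroup


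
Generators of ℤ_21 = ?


g generates ℤ_n iff gcd(g,n) = 1
Prime factors of 21: 3, 7
Generators are g ∈ {1,...,20} not divisible by any of these primes.
Generators: {1, 2, 4, 5, 8, 10, 11, 13, 16, 17, 19, 20}
Number of generators = φ(21) = 12

Generators of ℤ_21 = {1, 2, 4, 5, 8, 10, 11, 13, 16, 17, 19, 20}


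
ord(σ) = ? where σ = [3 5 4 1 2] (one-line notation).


Cycle decomposition: (1 3 4) (2 5)
Cycle lengths: 3, 2
Order = lcm(3, 2) = 6

ord(σ) = 6


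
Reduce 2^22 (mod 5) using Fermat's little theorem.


Fermat's little theorem: if p is prime and gcd(a,p)=1, then a^(p-1) ≡ 1 (mod p)
p = 5 is prime, gcd(2,5) = 1
Reduce exponent: 22 mod 4 = 2
So 2^22 ≡ 2^2 (mod 5)
2^2 mod 5 = 4

2^22 ≡ 4 (mod 5)


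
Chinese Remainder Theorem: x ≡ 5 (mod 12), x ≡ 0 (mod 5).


m₁ = 12, m₂ = 5, gcd = 1, so CRT applies. M = m₁·m₂ = 60
Let M₁ = M/m₁ = 5, M₂ = M/m₂ = 12
Find y₁ ≡ M₁⁻¹ (mod m₁): 5⁻¹ ≡ 5 (mod 12)
Find y₂ ≡ M₂⁻¹ (mod m₂): 12⁻¹ ≡ 3 (mod 5)
x = a₁·M₁·y₁ + a₂·M₂·y₂ = 5·5·5 + 0·12·3 = 125
Reduce mod 60: x ≡ 5
Check: 5 mod 12 = 5 ✓, 5 mod 5 = 0 ✓

x ≡ 5 (mod 60)


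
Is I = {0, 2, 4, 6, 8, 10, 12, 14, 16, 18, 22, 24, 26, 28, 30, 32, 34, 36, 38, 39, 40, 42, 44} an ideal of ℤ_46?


Check ideal conditions for I = {0, 2, 4, 6, 8, 10, 12, 14, 16, 18, 22, 24, 26, 28, 30, 32, 34, 36, 38, 39, 40, 42, 44} in ℤ_46:
(1) I is an additive subgroup? No
(2) For r ∈ ℤ_46 and a ∈ I: r·a ∈ I? No  [counterexample: r=2, a=10, r·a mod 46 = 20 ∉ I]

No, I is not an ideal of ℤ_46


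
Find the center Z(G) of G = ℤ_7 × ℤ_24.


Z(G) = {g ∈ G | gx = xg for all x ∈ G}
Direct product of abelian groups is abelian, so Z(G) = G

Z(ℤ_7 × ℤ_24) = ℤ_7 × ℤ_24


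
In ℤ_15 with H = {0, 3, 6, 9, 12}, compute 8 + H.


8 + H = {8 + h (mod 15) : h ∈ H}
8+0=8, 8+3=11, 8+6=14, 8+9=2, 8+12=5
8 + H = {2, 5, 8, 11, 14} = 2 + H

8 + H = {2, 5, 8, 11, 14}


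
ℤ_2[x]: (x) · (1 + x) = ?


Expand and collect like terms; reduce coefficients mod 2:
x^0: 0·1 = 0 ≡ 0 (mod 2)
x^1: 0·1 + 1·1 = 1 ≡ 1 (mod 2)
x^2: 1·1 = 1 ≡ 1 (mod 2)
Result: x + x^2

f · g = x + x^2


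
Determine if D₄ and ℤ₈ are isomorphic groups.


Comparing D₄ and ℤ₈:
D₄ is non-abelian, ℤ₈ is abelian

No, D₄ ≇ ℤ₈


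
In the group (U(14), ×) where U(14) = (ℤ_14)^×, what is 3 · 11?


Operation: multiplication mod 14
3 · 11 = (a × b) mod 14 with a = 3, b = 11

3 · 11 = 5


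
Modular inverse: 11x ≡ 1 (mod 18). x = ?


Use the extended Euclidean algorithm to write 1 = 11·s + 18·t; then s mod 18 is the inverse.
Euclidean algorithm:
  11 = 0·18 + 11
  18 = 1·11 + 7
  11 = 1·7 + 4
  7 = 1·4 + 3
  4 = 1·3 + 1
  3 = 3·1 + 0
gcd(11,18) = 1
Back-substitution gives: 11·(5) + 18·(-3) = 1
So 11⁻¹ ≡ 5 ≡ 5 (mod 18)
Check: 11 × 5 = 55 ≡ 1 (mod 18) ✓

11⁻¹ ≡ 5 (mod 18)


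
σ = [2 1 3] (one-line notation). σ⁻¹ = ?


To find σ⁻¹, swap domain and range:
σ(1) = 2 → σ⁻¹(2) = 1
σ(2) = 1 → σ⁻¹(1) = 2
σ(3) = 3 → σ⁻¹(3) = 3

σ⁻¹ = [2 1 3]


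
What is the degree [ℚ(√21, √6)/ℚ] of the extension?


[ℚ(√21,√6):ℚ] = [ℚ(√21,√6):ℚ(√21)]·[ℚ(√21):ℚ] = 2·2 = 4

[ℚ(√21, √6)/ℚ] = 4


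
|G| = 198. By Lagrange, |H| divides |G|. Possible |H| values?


Lagrange's theorem: |H| divides |G|
|G| = 198
Divisors of 198: 1, 2, 3, 6, 9, 11, 18, 22, 33, 66, 99, 198

Possible subgroup orders: {1, 2, 3, 6, 9, 11, 18, 22, 33, 66, 99, 198}


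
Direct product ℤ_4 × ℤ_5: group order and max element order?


|ℤ_4 × ℤ_5| = 4 × 5 = 20
Max element order = lcm(4,5) = 20
Cyclic? Yes (gcd=1)

|ℤ_4×ℤ_5| = 20, max element order = 20


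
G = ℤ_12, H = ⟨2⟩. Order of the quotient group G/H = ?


|⟨2⟩| = n / gcd(2, 12) = 12 / 2 = 6
H is normal (ℤ_12 is abelian).
|G/H| = |G| / |H| = 12 / 6 = 2

|G/H| = 2


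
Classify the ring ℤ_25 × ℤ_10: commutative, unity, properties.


Direct product ring; commutative with unity (1,1); but (1,0)·(0,1) = (0,0) gives zero divisors, so not an integral domain
Commutative: Yes
Integral domain: No
Has unity: Yes

ℤ_25 × ℤ_10: Commutative=Yes, Unity=Yes


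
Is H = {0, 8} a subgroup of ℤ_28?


Subgroup test for H = {0, 8} in (ℤ_28, +):
(1) 0 ∈ H? Yes
(2) Closure: for all a,b ∈ H, (a+b) mod 28 ∈ H? No  [counterexample: 8 + 8 = 16 ∉ H]
(3) Inverses: for all a ∈ H, -a mod 28 ∈ H? No

No, H is not a subgroup of ℤ_28


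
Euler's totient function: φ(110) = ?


Factor n: 110 = 2 × 5 × 11
φ(n) = n · ∏(1 - 1/p) over distinct primes p | n
φ(110) = 110 · (1 - 1/2) · (1 - 1/5) · (1 - 1/11) = 40

φ(110) = 40


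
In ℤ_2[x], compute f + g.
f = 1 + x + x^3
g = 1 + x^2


Add coefficients mod 2:
x^0: 1 + 1 = 0 (mod 2)
x^1: 1 + 0 = 1 (mod 2)
x^2: 0 + 1 = 1 (mod 2)
x^3: 1 + 0 = 1 (mod 2)
Result: x + x^2 + x^3

f + g = x + x^2 + x^3


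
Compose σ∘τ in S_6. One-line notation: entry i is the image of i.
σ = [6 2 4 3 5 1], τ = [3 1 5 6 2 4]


σ∘τ: apply τ first, then σ
1 →τ 3 →σ 4
2 →τ 1 →σ 6
3 →τ 5 →σ 5
4 →τ 6 →σ 1
5 →τ 2 →σ 2
6 →τ 4 →σ 3

σ∘τ = [4 6 5 1 2 3]


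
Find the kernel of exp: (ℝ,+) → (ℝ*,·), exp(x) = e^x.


Kernel = preimage of identity
ker(exp) = {x ∈ ℝ | e^x = 1} = {0}

ker(exp) = {0}


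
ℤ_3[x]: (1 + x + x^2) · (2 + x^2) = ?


Expand and collect like terms; reduce coefficients mod 3:
x^0: 1·2 = 2 ≡ 2 (mod 3)
x^1: 1·0 + 1·2 = 2 ≡ 2 (mod 3)
x^2: 1·1 + 1·0 + 1·2 = 3 ≡ 0 (mod 3)
x^3: 1·1 + 1·0 = 1 ≡ 1 (mod 3)
x^4: 1·1 = 1 ≡ 1 (mod 3)
Result: 2 + 2x + x^3 + x^4

f · g = 2 + 2x + x^3 + x^4


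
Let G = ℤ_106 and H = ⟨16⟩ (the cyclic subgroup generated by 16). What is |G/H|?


|⟨16⟩| = n / gcd(16, 106) = 106 / 2 = 53
H is normal (ℤ_106 is abelian).
|G/H| = |G| / |H| = 106 / 53 = 2

|G/H| = 2


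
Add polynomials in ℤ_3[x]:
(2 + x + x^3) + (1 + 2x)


Add coefficients mod 3:
x^0: 2 + 1 = 0 (mod 3)
x^1: 1 + 2 = 0 (mod 3)
x^2: 0 + 0 = 0 (mod 3)
x^3: 1 + 0 = 1 (mod 3)
Result: x^3

f + g = x^3


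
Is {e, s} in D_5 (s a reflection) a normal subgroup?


H = {e, s} in D_5 (s a reflection)
r·s·r⁻¹ = sr⁻² ≠ s for n ≥ 3, so {e, s} is not closed under conjugation

No, not a normal subgroup


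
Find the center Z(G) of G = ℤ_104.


Z(G) = {g ∈ G | gx = xg for all x ∈ G}
ℤ_104 is abelian, so Z(G) = G

Z(ℤ_104) = ℤ_104


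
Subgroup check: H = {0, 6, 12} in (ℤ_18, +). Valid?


Subgroup test for H = {0, 6, 12} in (ℤ_18, +):
(1) 0 ∈ H? Yes
(2) Closure: for all a,b ∈ H, (a+b) mod 18 ∈ H? Yes
(3) Inverses: for all a ∈ H, -a mod 18 ∈ H? Yes

Yes, H is a subgroup of ℤ_18


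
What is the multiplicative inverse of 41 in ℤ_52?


Use the extended Euclidean algorithm to write 1 = 41·s + 52·t; then s mod 52 is the inverse.
Euclidean algorithm:
  41 = 0·52 + 41
  52 = 1·41 + 11
  41 = 3·11 + 8
  11 = 1·8 + 3
  8 = 2·3 + 2
  3 = 1·2 + 1
  2 = 2·1 + 0
gcd(41,52) = 1
Back-substitution gives: 41·(-19) + 52·(15) = 1
So 41⁻¹ ≡ -19 ≡ 33 (mod 52)
Check: 41 × 33 = 1353 ≡ 1 (mod 52) ✓

41⁻¹ ≡ 33 (mod 52)


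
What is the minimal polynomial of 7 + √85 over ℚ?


Let α = 7 + √85. Then α - 7 = √85, so (α - 7)² = 85, giving α² - 14α - 36 = 0. Degree 2 and α ∉ ℚ, so this is the minimal polynomial.

Minimal polynomial: x² - 14x - 36


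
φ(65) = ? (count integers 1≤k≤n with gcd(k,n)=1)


Factor n: 65 = 5 × 13
φ(n) = n · ∏(1 - 1/p) over distinct primes p | n
φ(65) = 65 · (1 - 1/5) · (1 - 1/13) = 48

φ(65) = 48


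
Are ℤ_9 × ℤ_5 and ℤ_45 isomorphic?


Comparing ℤ_9 × ℤ_5 and ℤ_45:
gcd(9,5) = 1, so ℤ_9 × ℤ_5 ≅ ℤ_45 (CRT)

Yes, ℤ_9 × ℤ_5 ≅ ℤ_45


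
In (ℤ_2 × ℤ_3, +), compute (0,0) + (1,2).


Operation: componentwise addition mod (2, 3)
(0,0) + (1,2) = ((a₁+b₁) mod 2, (a₂+b₂) mod 3) with a = (0,0), b = (1,2)

(0,0) + (1,2) = (1,2)


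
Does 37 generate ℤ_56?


g generates ℤ_n iff gcd(g, n) = 1
gcd(37, 56) = 1
Since gcd = 1, 37 is a generator.

Yes, 37 generates ℤ_56


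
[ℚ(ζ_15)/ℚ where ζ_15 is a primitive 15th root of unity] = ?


[ℚ(ζ_n):ℚ] = deg Φ_n(x) = φ(n). Here φ(15) = 8

[ℚ(ζ_15)/ℚ where ζ_15 is a primitive 15th root of unity] = 8


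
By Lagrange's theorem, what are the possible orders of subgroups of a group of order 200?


Lagrange's theorem: |H| divides |G|
|G| = 200
Divisors of 200: 1, 2, 4, 5, 8, 10, 20, 25, 40, 50, 100, 200

Possible subgroup orders: {1, 2, 4, 5, 8, 10, 20, 25, 40, 50, 100, 200}


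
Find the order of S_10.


|S_n| = n! (number of permutations of n symbols)
|S_10| = 10! = 3628800

|S_10| = 3628800


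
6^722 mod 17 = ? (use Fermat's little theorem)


Fermat's little theorem: if p is prime and gcd(a,p)=1, then a^(p-1) ≡ 1 (mod p)
p = 17 is prime, gcd(6,17) = 1
Reduce exponent: 722 mod 16 = 2
So 6^722 ≡ 6^2 (mod 17)
6^2 mod 17 = 2

6^722 ≡ 2 (mod 17)


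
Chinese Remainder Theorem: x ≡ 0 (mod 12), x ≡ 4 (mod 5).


m₁ = 12, m₂ = 5, gcd = 1, so CRT applies. M = m₁·m₂ = 60
Let M₁ = M/m₁ = 5, M₂ = M/m₂ = 12
Find y₁ ≡ M₁⁻¹ (mod m₁): 5⁻¹ ≡ 5 (mod 12)
Find y₂ ≡ M₂⁻¹ (mod m₂): 12⁻¹ ≡ 3 (mod 5)
x = a₁·M₁·y₁ + a₂·M₂·y₂ = 0·5·5 + 4·12·3 = 144
Reduce mod 60: x ≡ 24
Check: 24 mod 12 = 0 ✓, 24 mod 5 = 4 ✓

x ≡ 24 (mod 60)


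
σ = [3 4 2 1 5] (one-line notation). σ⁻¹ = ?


To find σ⁻¹, swap domain and range:
σ(1) = 3 → σ⁻¹(3) = 1
σ(2) = 4 → σ⁻¹(4) = 2
σ(3) = 2 → σ⁻¹(2) = 3
σ(4) = 1 → σ⁻¹(1) = 4
σ(5) = 5 → σ⁻¹(5) = 5

σ⁻¹ = [4 3 1 2 5]


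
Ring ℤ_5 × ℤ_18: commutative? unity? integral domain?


Direct product ring; commutative with unity (1,1); but (1,0)·(0,1) = (0,0) gives zero divisors, so not an integral domain
Commutative: Yes
Integral domain: No
Has unity: Yes

ℤ_5 × ℤ_18: Commutative=Yes, Unity=Yes


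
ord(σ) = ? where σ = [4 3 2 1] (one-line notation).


Cycle decomposition: (1 4) (2 3)
Cycle lengths: 2, 2
Order = lcm(2, 2) = 2

ord(σ) = 2


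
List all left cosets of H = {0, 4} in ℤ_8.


H = {0, 4}, |H| = 2
Number of cosets = |G|/|H| = 8/2 = 4
0 + H = {0, 4}
1 + H = {1, 5}
2 + H = {2, 6}
3 + H = {3, 7}

Cosets: 0+H={0,4}; 1+H={1,5}; 2+H={2,6}; 3+H={3,7}


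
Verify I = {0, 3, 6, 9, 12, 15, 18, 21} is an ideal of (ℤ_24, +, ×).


Check ideal conditions for I = {0, 3, 6, 9, 12, 15, 18, 21} in ℤ_24:
(1) I is an additive subgroup? Yes
(2) For r ∈ ℤ_24 and a ∈ I: r·a ∈ I? Yes

Yes, I is an ideal of ℤ_24


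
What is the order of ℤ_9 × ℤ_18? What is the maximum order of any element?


|ℤ_9 × ℤ_18| = 9 × 18 = 162
Max element order = lcm(9,18) = 18
Cyclic? No (gcd=9)

|ℤ_9×ℤ_18| = 162, max element order = 18


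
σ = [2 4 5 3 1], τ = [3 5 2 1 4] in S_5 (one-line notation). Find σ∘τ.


σ∘τ: apply τ first, then σ
1 →τ 3 →σ 5
2 →τ 5 →σ 1
3 →τ 2 →σ 4
4 →τ 1 →σ 2
5 →τ 4 →σ 3

σ∘τ = [5 1 4 2 3]


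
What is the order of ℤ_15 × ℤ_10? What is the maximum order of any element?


|ℤ_15 × ℤ_10| = 15 × 10 = 150
Max element order = lcm(15,10) = 30
Cyclic? No (gcd=5)

|ℤ_15×ℤ_10| = 150, max element order = 30


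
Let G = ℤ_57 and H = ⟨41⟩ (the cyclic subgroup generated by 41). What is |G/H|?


|⟨41⟩| = n / gcd(41, 57) = 57 / 1 = 57
H is normal (ℤ_57 is abelian).
|G/H| = |G| / |H| = 57 / 57 = 1

|G/H| = 1


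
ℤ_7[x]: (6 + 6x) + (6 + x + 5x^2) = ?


Add coefficients mod 7:
x^0: 6 + 6 = 5 (mod 7)
x^1: 6 + 1 = 0 (mod 7)
x^2: 0 + 5 = 5 (mod 7)
Result: 5 + 5x^2

f + g = 5 + 5x^2


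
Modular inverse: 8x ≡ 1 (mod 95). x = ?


Use the extended Euclidean algorithm to write 1 = 8·s + 95·t; then s mod 95 is the inverse.
Euclidean algorithm:
  8 = 0·95 + 8
  95 = 11·8 + 7
  8 = 1·7 + 1
  7 = 7·1 + 0
gcd(8,95) = 1
Back-substitution gives: 8·(12) + 95·(-1) = 1
So 8⁻¹ ≡ 12 ≡ 12 (mod 95)
Check: 8 × 12 = 96 ≡ 1 (mod 95) ✓

8⁻¹ ≡ 12 (mod 95)


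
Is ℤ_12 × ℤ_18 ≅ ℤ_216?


Comparing ℤ_12 × ℤ_18 and ℤ_216:
gcd(12,18) = 6 ≠ 1. Max element order in ℤ_12×ℤ_18 is lcm(12,18) = 36 < 216, so it has no element of order 216

No, ℤ_12 × ℤ_18 ≇ ℤ_216


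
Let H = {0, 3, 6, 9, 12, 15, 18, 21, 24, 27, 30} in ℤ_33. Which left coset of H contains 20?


20 + H = {20 + h (mod 33) : h ∈ H}
20+0=20, 20+3=23, 20+6=26, 20+9=29, 20+12=32, 20+15=2, 20+18=5, 20+21=8, 20+24=11, 20+27=14, 20+30=17
20 + H = {2, 5, 8, 11, 14, 17, 20, 23, 26, 29, 32} = 2 + H

20 + H = {2, 5, 8, 11, 14, 17, 20, 23, 26, 29, 32}


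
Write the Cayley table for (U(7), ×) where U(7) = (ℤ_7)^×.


Elements: {1, 2, 3, 4, 5, 6}
Operation: multiplication mod 7
Entry (a, b) = (a × b) mod 7

Cayley table:
  | 1 | 2 | 3 | 4 | 5 | 6
1 | 1 | 2 | 3 | 4 | 5 | 6
2 | 2 | 4 | 6 | 1 | 3 | 5
3 | 3 | 6 | 2 | 5 | 1 | 4
4 | 4 | 1 | 5 | 2 | 6 | 3
5 | 5 | 3 | 1 | 6 | 4 | 2
6 | 6 | 5 | 4 | 3 | 2 | 1


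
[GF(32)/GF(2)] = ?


GF(32) = GF(2^5), so the extension degree is 5

[GF(32)/GF(2)] = 5


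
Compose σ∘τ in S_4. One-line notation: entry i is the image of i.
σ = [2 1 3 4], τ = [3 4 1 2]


σ∘τ: apply τ first, then σ
1 →τ 3 →σ 3
2 →τ 4 →σ 4
3 →τ 1 →σ 2
4 →τ 2 →σ 1

σ∘τ = [3 4 2 1]


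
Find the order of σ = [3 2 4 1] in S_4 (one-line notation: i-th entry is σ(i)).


Cycle decomposition: (1 3 4)
Cycle lengths: 3
Order = lcm(3) = 3

ord(σ) = 3


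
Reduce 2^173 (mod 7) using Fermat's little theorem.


Fermat's little theorem: if p is prime and gcd(a,p)=1, then a^(p-1) ≡ 1 (mod p)
p = 7 is prime, gcd(2,7) = 1
Reduce exponent: 173 mod 6 = 5
So 2^173 ≡ 2^5 (mod 7)
2^5 mod 7 = 4

2^173 ≡ 4 (mod 7)


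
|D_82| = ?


|D_n| = 2n (n rotations and n reflections)
|D_82| = 2×82 = 164

|D_82| = 164


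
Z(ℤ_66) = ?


Z(G) = {g ∈ G | gx = xg for all x ∈ G}
ℤ_66 is abelian, so Z(G) = G

Z(ℤ_66) = ℤ_66


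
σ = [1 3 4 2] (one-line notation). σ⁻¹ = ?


To find σ⁻¹, swap domain and range:
σ(1) = 1 → σ⁻¹(1) = 1
σ(2) = 3 → σ⁻¹(3) = 2
σ(3) = 4 → σ⁻¹(4) = 3
σ(4) = 2 → σ⁻¹(2) = 4

σ⁻¹ = [1 4 2 3]


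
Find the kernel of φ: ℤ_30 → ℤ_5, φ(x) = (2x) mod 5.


Kernel = preimage of identity
ker(φ) = {x ∈ ℤ_30 : 2x ≡ 0 (mod 5)}. Since 5 | 30, φ is well-defined. The kernel is the cyclic subgroup ⟨5⟩ of ℤ_30 (order 6), i.e. {0, 5, 10, 15, 20, 25}

ker(φ) = {0, 5, 10, 15, 20, 25}


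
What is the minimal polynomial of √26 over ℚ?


√26 satisfies x² - 26 = 0, irreducible over ℚ since 26 is squarefree

Minimal polynomial: x² - 26


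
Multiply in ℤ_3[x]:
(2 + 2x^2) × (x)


Expand and collect like terms; reduce coefficients mod 3:
x^0: 2·0 = 0 ≡ 0 (mod 3)
x^1: 2·1 + 0·0 = 2 ≡ 2 (mod 3)
x^2: 0·1 + 2·0 = 0 ≡ 0 (mod 3)
x^3: 2·1 = 2 ≡ 2 (mod 3)
Result: 2x + 2x^3

f · g = 2x + 2x^3


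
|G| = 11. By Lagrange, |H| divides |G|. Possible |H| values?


Lagrange's theorem: |H| divides |G|
|G| = 11
Divisors of 11: 1, 11

Possible subgroup orders: {1, 11}


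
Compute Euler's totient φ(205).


Factor n: 205 = 5 × 41
φ(n) = n · ∏(1 - 1/p) over distinct primes p | n
φ(205) = 205 · (1 - 1/5) · (1 - 1/41) = 160

φ(205) = 160


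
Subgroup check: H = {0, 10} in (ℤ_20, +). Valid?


Subgroup test for H = {0, 10} in (ℤ_20, +):
(1) 0 ∈ H? Yes
(2) Closure: for all a,b ∈ H, (a+b) mod 20 ∈ H? Yes
(3) Inverses: for all a ∈ H, -a mod 20 ∈ H? Yes

Yes, H is a subgroup of ℤ_20


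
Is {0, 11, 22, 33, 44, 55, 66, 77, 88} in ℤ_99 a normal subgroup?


H = {0, 11, 22, 33, 44, 55, 66, 77, 88} in ℤ_99
ℤ_99 is abelian; every subgroup of an abelian group is normal

Yes, normal subgroup


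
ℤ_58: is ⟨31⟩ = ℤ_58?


g generates ℤ_n iff gcd(g, n) = 1
gcd(31, 58) = 1
Since gcd = 1, 31 is a generator.

Yes, 31 generates ℤ_58


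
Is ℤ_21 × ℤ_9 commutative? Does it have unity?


Direct product ring; commutative with unity (1,1); but (1,0)·(0,1) = (0,0) gives zero divisors, so not an integral domain
Commutative: Yes
Integral domain: No
Has unity: Yes

ℤ_21 × ℤ_9: Commutative=Yes, Unity=Yes


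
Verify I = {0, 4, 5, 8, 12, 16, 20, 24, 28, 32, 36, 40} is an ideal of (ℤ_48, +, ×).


Check ideal conditions for I = {0, 4, 5, 8, 12, 16, 20, 24, 28, 32, 36, 40} in ℤ_48:
(1) I is an additive subgroup? No
(2) For r ∈ ℤ_48 and a ∈ I: r·a ∈ I? No  [counterexample: r=2, a=5, r·a mod 48 = 10 ∉ I]

No, I is not an ideal of ℤ_48


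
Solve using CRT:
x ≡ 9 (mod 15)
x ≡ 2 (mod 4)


m₁ = 15, m₂ = 4, gcd = 1, so CRT applies. M = m₁·m₂ = 60
Let M₁ = M/m₁ = 4, M₂ = M/m₂ = 15
Find y₁ ≡ M₁⁻¹ (mod m₁): 4⁻¹ ≡ 4 (mod 15)
Find y₂ ≡ M₂⁻¹ (mod m₂): 15⁻¹ ≡ 3 (mod 4)
x = a₁·M₁·y₁ + a₂·M₂·y₂ = 9·4·4 + 2·15·3 = 234
Reduce mod 60: x ≡ 54
Check: 54 mod 15 = 9 ✓, 54 mod 4 = 2 ✓

x ≡ 54 (mod 60)


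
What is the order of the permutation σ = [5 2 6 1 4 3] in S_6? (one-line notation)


Cycle decomposition: (1 5 4) (3 6)
Cycle lengths: 3, 2
Order = lcm(3, 2) = 6

ord(σ) = 6


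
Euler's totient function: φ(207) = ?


Factor n: 207 = 3^2 × 23
φ(n) = n · ∏(1 - 1/p) over distinct primes p | n
φ(207) = 207 · (1 - 1/3) · (1 - 1/23) = 132

φ(207) = 132


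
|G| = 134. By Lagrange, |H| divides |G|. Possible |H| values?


Lagrange's theorem: |H| divides |G|
|G| = 134
Divisors of 134: 1, 2, 67, 134

Possible subgroup orders: {1, 2, 67, 134}


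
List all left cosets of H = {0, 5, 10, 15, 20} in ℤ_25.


H = {0, 5, 10, 15, 20}, |H| = 5
Number of cosets = |G|/|H| = 25/5 = 5
0 + H = {0, 5, 10, 15, 20}
1 + H = {1, 6, 11, 16, 21}
2 + H = {2, 7, 12, 17, 22}
3 + H = {3, 8, 13, 18, 23}
4 + H = {4, 9, 14, 19, 24}

Cosets: 0+H={0,5,10,15,20}; 1+H={1,6,11,16,21}; 2+H={2,7,12,17,22}; 3+H={3,8,13,18,23}; 4+H={4,9,14,19,24}


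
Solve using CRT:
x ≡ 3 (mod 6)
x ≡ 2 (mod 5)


m₁ = 6, m₂ = 5, gcd = 1, so CRT applies. M = m₁·m₂ = 30
Let M₁ = M/m₁ = 5, M₂ = M/m₂ = 6
Find y₁ ≡ M₁⁻¹ (mod m₁): 5⁻¹ ≡ 5 (mod 6)
Find y₂ ≡ M₂⁻¹ (mod m₂): 6⁻¹ ≡ 1 (mod 5)
x = a₁·M₁·y₁ + a₂·M₂·y₂ = 3·5·5 + 2·6·1 = 87
Reduce mod 30: x ≡ 27
Check: 27 mod 6 = 3 ✓, 27 mod 5 = 2 ✓

x ≡ 27 (mod 30)


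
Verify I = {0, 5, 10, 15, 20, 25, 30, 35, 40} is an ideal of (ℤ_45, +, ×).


Check ideal conditions for I = {0, 5, 10, 15, 20, 25, 30, 35, 40} in ℤ_45:
(1) I is an additive subgroup? Yes
(2) For r ∈ ℤ_45 and a ∈ I: r·a ∈ I? Yes

Yes, I is an ideal of ℤ_45


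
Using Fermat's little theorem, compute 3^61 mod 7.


Fermat's little theorem: if p is prime and gcd(a,p)=1, then a^(p-1) ≡ 1 (mod p)
p = 7 is prime, gcd(3,7) = 1
Reduce exponent: 61 mod 6 = 1
So 3^61 ≡ 3^1 (mod 7)
3^1 mod 7 = 3

3^61 ≡ 3 (mod 7)


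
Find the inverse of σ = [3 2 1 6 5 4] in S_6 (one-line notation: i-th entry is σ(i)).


To find σ⁻¹, swap domain and range:
σ(1) = 3 → σ⁻¹(3) = 1
σ(2) = 2 → σ⁻¹(2) = 2
σ(3) = 1 → σ⁻¹(1) = 3
σ(4) = 6 → σ⁻¹(6) = 4
σ(5) = 5 → σ⁻¹(5) = 5
σ(6) = 4 → σ⁻¹(4) = 6

σ⁻¹ = [3 2 1 6 5 4]


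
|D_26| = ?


|D_n| = 2n (n rotations and n reflections)
|D_26| = 2×26 = 52

|D_26| = 52


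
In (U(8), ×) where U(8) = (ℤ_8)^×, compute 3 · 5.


Operation: multiplication mod 8
3 · 5 = (a × b) mod 8 with a = 3, b = 5

3 · 5 = 7


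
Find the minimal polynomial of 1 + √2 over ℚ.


Let α = 1 + √2. Then α - 1 = √2, so (α - 1)² = 2, giving α² - 2α - 1 = 0. Degree 2 and α ∉ ℚ, so this is the minimal polynomial.

Minimal polynomial: x² - 2x - 1


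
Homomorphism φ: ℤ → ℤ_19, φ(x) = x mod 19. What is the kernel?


Kernel = preimage of identity
ker(φ) = {x ∈ ℤ : x ≡ 0 (mod 19)} = 19ℤ = {0, ±19, ±38, ...}

ker(φ) = 19ℤ


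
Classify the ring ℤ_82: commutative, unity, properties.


ℤ_82 is a commutative ring with unity 1; 82 = 2×41 is composite, so 2·41 ≡ 0 gives zero divisors (not an integral domain)
Commutative: Yes
Integral domain: No
Has unity: Yes

ℤ_82: Commutative=Yes, Unity=Yes


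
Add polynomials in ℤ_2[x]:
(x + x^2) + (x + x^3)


Add coefficients mod 2:
x^0: 0 + 0 = 0 (mod 2)
x^1: 1 + 1 = 0 (mod 2)
x^2: 1 + 0 = 1 (mod 2)
x^3: 0 + 1 = 1 (mod 2)
Result: x^2 + x^3

f + g = x^2 + x^3


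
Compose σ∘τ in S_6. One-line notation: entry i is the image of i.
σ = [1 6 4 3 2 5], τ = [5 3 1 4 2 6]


σ∘τ: apply τ first, then σ
1 →τ 5 →σ 2
2 →τ 3 →σ 4
3 →τ 1 →σ 1
4 →τ 4 →σ 3
5 →τ 2 →σ 6
6 →τ 6 →σ 5

σ∘τ = [2 4 1 3 6 5]


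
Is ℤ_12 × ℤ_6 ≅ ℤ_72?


Comparing ℤ_12 × ℤ_6 and ℤ_72:
gcd(12,6) = 6 ≠ 1. Max element order in ℤ_12×ℤ_6 is lcm(12,6) = 12 < 72, so it has no element of order 72

No, ℤ_12 × ℤ_6 ≇ ℤ_72


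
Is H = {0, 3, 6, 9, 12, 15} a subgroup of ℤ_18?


Subgroup test for H = {0, 3, 6, 9, 12, 15} in (ℤ_18, +):
(1) 0 ∈ H? Yes
(2) Closure: for all a,b ∈ H, (a+b) mod 18 ∈ H? Yes
(3) Inverses: for all a ∈ H, -a mod 18 ∈ H? Yes

Yes, H is a subgroup of ℤ_18


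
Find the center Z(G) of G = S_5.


Z(G) = {g ∈ G | gx = xg for all x ∈ G}
S_n is non-abelian for n ≥ 3; Z(S_5) is trivial

Z(S_5) = {e}


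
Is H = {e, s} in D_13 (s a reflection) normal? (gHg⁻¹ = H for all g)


H = {e, s} in D_13 (s a reflection)
r·s·r⁻¹ = sr⁻² ≠ s for n ≥ 3, so {e, s} is not closed under conjugation

No, not a normal subgroup


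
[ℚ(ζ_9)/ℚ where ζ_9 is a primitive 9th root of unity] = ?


[ℚ(ζ_n):ℚ] = deg Φ_n(x) = φ(n). Here φ(9) = 6

[ℚ(ζ_9)/ℚ where ζ_9 is a primitive 9th root of unity] = 6
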